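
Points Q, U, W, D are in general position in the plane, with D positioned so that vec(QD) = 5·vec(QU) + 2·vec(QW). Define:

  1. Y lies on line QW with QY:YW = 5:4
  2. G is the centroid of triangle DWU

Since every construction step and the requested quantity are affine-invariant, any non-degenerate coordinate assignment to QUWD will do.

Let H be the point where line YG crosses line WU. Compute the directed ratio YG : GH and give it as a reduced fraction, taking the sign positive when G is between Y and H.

Choose coordinates Q = (0, 0), U = (1, 0), W = (0, 1), D = (5, 2).
1. Y lies on line QW with QY:YW = 5:4 ⇒ Y = (0, 5/9)
2. G is the centroid of triangle DWU ⇒ G = (2, 1)
line YG meets WU at H = (4/11, 7/11)
G = Y + t·(H−Y) with t = 11/2, so YG:GH = 11/2:-9/2

YG:GH = -11/9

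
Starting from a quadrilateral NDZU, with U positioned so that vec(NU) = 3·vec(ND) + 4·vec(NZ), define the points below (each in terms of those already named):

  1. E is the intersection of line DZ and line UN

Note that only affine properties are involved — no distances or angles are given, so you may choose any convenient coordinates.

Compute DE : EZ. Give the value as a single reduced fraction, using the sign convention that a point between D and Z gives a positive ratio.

Set N = (0, 0), D = (1, 0), Z = (0, 1), U = (3, 4); any affine frame gives the same invariant.
1. E is the intersection of line DZ and line UN ⇒ E = (3/7, 4/7)
E = D + t·(Z−D) with t = 4/7, so DE:EZ = t:(1−t) = 4/7:3/7

DE:EZ = 4/3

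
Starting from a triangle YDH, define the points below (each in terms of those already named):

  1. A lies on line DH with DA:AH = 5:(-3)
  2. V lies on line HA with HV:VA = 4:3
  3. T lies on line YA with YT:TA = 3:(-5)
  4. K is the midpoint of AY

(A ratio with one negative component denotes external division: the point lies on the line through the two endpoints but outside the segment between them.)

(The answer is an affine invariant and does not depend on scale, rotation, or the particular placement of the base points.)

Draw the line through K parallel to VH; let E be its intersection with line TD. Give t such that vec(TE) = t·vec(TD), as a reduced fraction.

t = 4/5

Choose coordinates Y = (0, 0), D = (1, 0), H = (0, 1).
1. A lies on line DH with DA:AH = 5:(-3) ⇒ A = (-3/2, 5/2)
2. V lies on line HA with HV:VA = 4:3 ⇒ V = (-6/7, 13/7)
3. T lies on line YA with YT:TA = 3:(-5) ⇒ T = (9/4, -15/4)
4. K is the midpoint of AY ⇒ K = (-3/4, 5/4)
through K parallel to VH: direction (6/7, -6/7); meets TD at E = (5/4, -3/4)
E = T + t·(D−T) with t = 4/5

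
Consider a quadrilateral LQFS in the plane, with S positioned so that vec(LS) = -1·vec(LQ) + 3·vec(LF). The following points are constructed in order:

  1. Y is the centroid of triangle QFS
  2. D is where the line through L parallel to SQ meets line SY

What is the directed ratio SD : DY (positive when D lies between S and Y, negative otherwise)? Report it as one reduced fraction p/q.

Work in coordinates with L = (0, 0), Q = (1, 0), F = (0, 1), S = (-1, 3).
1. Y is the centroid of triangle QFS ⇒ Y = (0, 4/3)
2. D is where the line through L parallel to SQ meets line SY ⇒ D = (8, -12)
D = S + t·(Y−S) with t = 9, so SD:DY = t:(1−t) = 9:-8

SD:DY = -9/8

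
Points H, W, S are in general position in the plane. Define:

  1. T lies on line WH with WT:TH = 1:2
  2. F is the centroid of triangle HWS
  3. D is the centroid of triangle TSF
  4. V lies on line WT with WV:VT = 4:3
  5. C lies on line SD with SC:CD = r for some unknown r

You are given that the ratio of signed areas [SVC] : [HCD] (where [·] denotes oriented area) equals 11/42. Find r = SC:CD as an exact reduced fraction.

r = 3/4

Set H = (0, 0), W = (1, 0), S = (0, 1); any affine frame gives the same invariant.
1. T lies on line WH with WT:TH = 1:2 ⇒ T = (2/3, 0)
2. F is the centroid of triangle HWS ⇒ F = (1/3, 1/3)
3. D is the centroid of triangle TSF ⇒ D = (1/3, 4/9)
4. V lies on line WT with WV:VT = 4:3 ⇒ V = (17/21, 0)
5. With SC:CD = r, write λ = r/(r+1) so C = S + λ·(D−S); C is affine-linear in λ
Every point depending on C is an affine combination of C and λ-independent points, so each such coordinate is linear in λ; the λ² term in each signed area is a multiple of (D−S)×(D−S) = 0, so 2·[SVC] and 2·[HCD] are each linear in λ. Evaluating at λ=0 and λ=1:
  2·[SVC] = -22/189·λ,   2·[HCD] = 1/3·λ − 1/3
So [SVC]:[HCD] = (-22/189·λ) / (1/3·λ − 1/3). Setting this equal to 11/42:
  -22/189·λ = 11/42·(1/3·λ − 1/3)  ⇒  λ = 3/7
Then r = λ/(1−λ) = (3/7)/(4/7) = 3/4. Check: with r = 3/4, C = (1/7, 16/21) and [SVC]:[HCD] = 11/42 as required.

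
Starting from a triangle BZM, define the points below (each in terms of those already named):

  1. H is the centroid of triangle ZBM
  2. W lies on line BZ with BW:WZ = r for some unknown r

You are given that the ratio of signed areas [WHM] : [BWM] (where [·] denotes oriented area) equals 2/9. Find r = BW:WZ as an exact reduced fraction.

r = 3/5

Choose coordinates B = (0, 0), Z = (1, 0), M = (0, 1).
1. H is the centroid of triangle ZBM ⇒ H = (1/3, 1/3)
2. With BW:WZ = r, write λ = r/(r+1) so W = B + λ·(Z−B); W is affine-linear in λ
Every point depending on W is an affine combination of W and λ-independent points, so each such coordinate is linear in λ; the λ² term in each signed area is a multiple of (Z−B)×(Z−B) = 0, so 2·[WHM] and 2·[BWM] are each linear in λ. Evaluating at λ=0 and λ=1:
  2·[WHM] = -2/3·λ + 1/3,   2·[BWM] = λ
So [WHM]:[BWM] = (-2/3·λ + 1/3) / (λ). Setting this equal to 2/9:
  -2/3·λ + 1/3 = 2/9·(λ)  ⇒  λ = 3/8
Then r = λ/(1−λ) = (3/8)/(5/8) = 3/5. Check: with r = 3/5, W = (3/8, 0) and [WHM]:[BWM] = 2/9 as required.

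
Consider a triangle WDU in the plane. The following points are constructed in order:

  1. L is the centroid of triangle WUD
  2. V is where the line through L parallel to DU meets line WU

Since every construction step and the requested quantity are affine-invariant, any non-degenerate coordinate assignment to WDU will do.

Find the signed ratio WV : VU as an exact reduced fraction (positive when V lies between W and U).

WV:VU = 2

Assign W = (0, 0), D = (1, 0), U = (0, 1) — the answer is frame-independent, so this choice is without loss of generality.
1. L is the centroid of triangle WUD ⇒ L = (1/3, 1/3)
2. V is where the line through L parallel to DU meets line WU ⇒ V = (0, 2/3)
V = W + t·(U−W) with t = 2/3, so WV:VU = t:(1−t) = 2/3:1/3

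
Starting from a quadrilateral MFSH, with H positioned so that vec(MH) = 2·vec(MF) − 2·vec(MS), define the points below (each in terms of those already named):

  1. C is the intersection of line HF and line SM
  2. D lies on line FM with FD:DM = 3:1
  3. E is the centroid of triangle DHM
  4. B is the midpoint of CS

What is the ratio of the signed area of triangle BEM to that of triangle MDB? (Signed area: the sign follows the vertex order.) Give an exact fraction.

[BEM]:[MDB] = -3

Work in coordinates with M = (0, 0), F = (1, 0), S = (0, 1), H = (2, -2).
1. C is the intersection of line HF and line SM ⇒ C = (0, 2)
2. D lies on line FM with FD:DM = 3:1 ⇒ D = (1/4, 0)
3. E is the centroid of triangle DHM ⇒ E = (3/4, -2/3)
4. B is the midpoint of CS ⇒ B = (0, 3/2)
2·[BEM] = -9/8, 2·[MDB] = 3/8
[BEM]:[MDB] = -9/8:3/8 = -3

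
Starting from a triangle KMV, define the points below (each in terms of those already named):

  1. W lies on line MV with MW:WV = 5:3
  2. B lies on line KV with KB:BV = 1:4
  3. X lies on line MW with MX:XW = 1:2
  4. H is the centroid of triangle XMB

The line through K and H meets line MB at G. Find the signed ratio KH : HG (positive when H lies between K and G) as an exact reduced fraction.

Assign K = (0, 0), M = (1, 0), V = (0, 1) — the answer is frame-independent, so this choice is without loss of generality.
1. W lies on line MV with MW:WV = 5:3 ⇒ W = (3/8, 5/8)
2. B lies on line KV with KB:BV = 1:4 ⇒ B = (0, 1/5)
3. X lies on line MW with MX:XW = 1:2 ⇒ X = (19/24, 5/24)
4. H is the centroid of triangle XMB ⇒ H = (43/72, 49/360)
line KH meets MB at G = (43/92, 49/460)
H = K + t·(G−K) with t = 23/18, so KH:HG = 23/18:-5/18

KH:HG = -23/5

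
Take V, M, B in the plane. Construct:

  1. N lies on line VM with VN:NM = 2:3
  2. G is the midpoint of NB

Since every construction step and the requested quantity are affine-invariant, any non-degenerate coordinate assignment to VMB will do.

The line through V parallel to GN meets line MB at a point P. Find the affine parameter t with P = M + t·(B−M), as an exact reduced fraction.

Work in coordinates with V = (0, 0), M = (1, 0), B = (0, 1).
1. N lies on line VM with VN:NM = 2:3 ⇒ N = (2/5, 0)
2. G is the midpoint of NB ⇒ G = (1/5, 1/2)
through V parallel to GN: direction (1/5, -1/2); meets MB at P = (-2/3, 5/3)
P = M + t·(B−M) with t = 5/3

t = 5/3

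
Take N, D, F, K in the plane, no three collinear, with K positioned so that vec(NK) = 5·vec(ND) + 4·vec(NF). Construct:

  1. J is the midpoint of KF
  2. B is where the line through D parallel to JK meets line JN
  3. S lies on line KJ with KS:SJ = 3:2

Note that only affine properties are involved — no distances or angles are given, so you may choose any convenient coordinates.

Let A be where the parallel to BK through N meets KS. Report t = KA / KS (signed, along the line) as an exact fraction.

Assign N = (0, 0), D = (1, 0), F = (0, 1), K = (5, 4) — the answer is frame-independent, so this choice is without loss of generality.
1. J is the midpoint of KF ⇒ J = (5/2, 5/2)
2. B is where the line through D parallel to JK meets line JN ⇒ B = (-3/2, -3/2)
3. S lies on line KJ with KS:SJ = 3:2 ⇒ S = (7/2, 31/10)
through N parallel to BK: direction (13/2, 11/2); meets KS at A = (65/16, 55/16)
A = K + t·(S−K) with t = 5/8

t = 5/8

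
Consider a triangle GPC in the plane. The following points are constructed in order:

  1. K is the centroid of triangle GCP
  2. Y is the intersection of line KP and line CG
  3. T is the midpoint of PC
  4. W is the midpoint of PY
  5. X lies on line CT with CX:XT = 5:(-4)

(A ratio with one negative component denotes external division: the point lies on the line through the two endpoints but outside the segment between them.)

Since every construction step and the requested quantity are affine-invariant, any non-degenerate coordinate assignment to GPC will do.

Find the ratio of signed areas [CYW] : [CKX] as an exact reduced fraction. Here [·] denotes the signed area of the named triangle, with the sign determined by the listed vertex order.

Set G = (0, 0), P = (1, 0), C = (0, 1); any affine frame gives the same invariant.
1. K is the centroid of triangle GCP ⇒ K = (1/3, 1/3)
2. Y is the intersection of line KP and line CG ⇒ Y = (0, 1/2)
3. T is the midpoint of PC ⇒ T = (1/2, 1/2)
4. W is the midpoint of PY ⇒ W = (1/2, 1/4)
5. X lies on line CT with CX:XT = 5:(-4) ⇒ X = (5/2, -3/2)
2·[CYW] = 1/4, 2·[CKX] = 5/6
[CYW]:[CKX] = 1/4:5/6 = 3/10

[CYW]:[CKX] = 3/10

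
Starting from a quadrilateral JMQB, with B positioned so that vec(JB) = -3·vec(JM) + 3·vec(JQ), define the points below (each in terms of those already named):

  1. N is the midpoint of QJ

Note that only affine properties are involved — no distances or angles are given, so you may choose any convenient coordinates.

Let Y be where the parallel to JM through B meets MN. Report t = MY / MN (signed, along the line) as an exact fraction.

t = 6

Set J = (0, 0), M = (1, 0), Q = (0, 1), B = (-3, 3); any affine frame gives the same invariant.
1. N is the midpoint of QJ ⇒ N = (0, 1/2)
through B parallel to JM: direction (1, 0); meets MN at Y = (-5, 3)
Y = M + t·(N−M) with t = 6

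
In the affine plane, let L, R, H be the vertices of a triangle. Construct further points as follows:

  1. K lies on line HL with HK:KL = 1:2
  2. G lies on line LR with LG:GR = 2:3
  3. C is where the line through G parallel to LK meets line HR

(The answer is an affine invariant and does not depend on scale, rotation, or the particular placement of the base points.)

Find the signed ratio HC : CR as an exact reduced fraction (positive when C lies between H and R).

HC:CR = 2/3

Set L = (0, 0), R = (1, 0), H = (0, 1); any affine frame gives the same invariant.
1. K lies on line HL with HK:KL = 1:2 ⇒ K = (0, 2/3)
2. G lies on line LR with LG:GR = 2:3 ⇒ G = (2/5, 0)
3. C is where the line through G parallel to LK meets line HR ⇒ C = (2/5, 3/5)
C = H + t·(R−H) with t = 2/5, so HC:CR = t:(1−t) = 2/5:3/5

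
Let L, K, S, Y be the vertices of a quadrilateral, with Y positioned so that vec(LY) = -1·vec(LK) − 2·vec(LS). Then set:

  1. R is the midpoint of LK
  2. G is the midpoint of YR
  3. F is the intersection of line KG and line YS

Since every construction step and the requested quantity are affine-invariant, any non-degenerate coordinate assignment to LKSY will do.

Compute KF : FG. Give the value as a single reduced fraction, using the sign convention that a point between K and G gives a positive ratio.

KF:FG = -16/5

Assign L = (0, 0), K = (1, 0), S = (0, 1), Y = (-1, -2) — the answer is frame-independent, so this choice is without loss of generality.
1. R is the midpoint of LK ⇒ R = (1/2, 0)
2. G is the midpoint of YR ⇒ G = (-1/4, -1)
3. F is the intersection of line KG and line YS ⇒ F = (-9/11, -16/11)
F = K + t·(G−K) with t = 16/11, so KF:FG = t:(1−t) = 16/11:-5/11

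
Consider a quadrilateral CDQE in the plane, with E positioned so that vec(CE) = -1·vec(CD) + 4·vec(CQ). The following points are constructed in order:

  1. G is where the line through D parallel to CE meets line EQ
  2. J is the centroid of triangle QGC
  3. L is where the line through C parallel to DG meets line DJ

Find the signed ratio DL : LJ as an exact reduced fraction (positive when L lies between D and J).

Set C = (0, 0), D = (1, 0), Q = (0, 1), E = (-1, 4); any affine frame gives the same invariant.
1. G is where the line through D parallel to CE meets line EQ ⇒ G = (3, -8)
2. J is the centroid of triangle QGC ⇒ J = (1, -7/3)
3. L is where the line through C parallel to DG meets line DJ ⇒ L = (1, -4)
L = D + t·(J−D) with t = 12/7, so DL:LJ = t:(1−t) = 12/7:-5/7

DL:LJ = -12/5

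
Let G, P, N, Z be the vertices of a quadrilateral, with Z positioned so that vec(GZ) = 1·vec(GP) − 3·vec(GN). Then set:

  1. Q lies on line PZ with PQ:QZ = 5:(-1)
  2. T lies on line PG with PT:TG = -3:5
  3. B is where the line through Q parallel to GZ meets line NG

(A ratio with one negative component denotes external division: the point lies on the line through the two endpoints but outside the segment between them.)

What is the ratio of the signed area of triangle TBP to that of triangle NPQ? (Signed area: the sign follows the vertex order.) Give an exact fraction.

[TBP]:[NPQ] = 3/10

Work in coordinates with G = (0, 0), P = (1, 0), N = (0, 1), Z = (1, -3).
1. Q lies on line PZ with PQ:QZ = 5:(-1) ⇒ Q = (1, -15/4)
2. T lies on line PG with PT:TG = -3:5 ⇒ T = (5/2, 0)
3. B is where the line through Q parallel to GZ meets line NG ⇒ B = (0, -3/4)
2·[TBP] = -9/8, 2·[NPQ] = -15/4
[TBP]:[NPQ] = -9/8:-15/4 = 3/10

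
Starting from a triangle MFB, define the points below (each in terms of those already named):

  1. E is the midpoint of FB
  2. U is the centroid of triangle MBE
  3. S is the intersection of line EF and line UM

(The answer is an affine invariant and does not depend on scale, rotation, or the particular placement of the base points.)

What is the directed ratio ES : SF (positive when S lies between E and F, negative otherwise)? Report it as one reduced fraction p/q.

ES:SF = -1/3

Set M = (0, 0), F = (1, 0), B = (0, 1); any affine frame gives the same invariant.
1. E is the midpoint of FB ⇒ E = (1/2, 1/2)
2. U is the centroid of triangle MBE ⇒ U = (1/6, 1/2)
3. S is the intersection of line EF and line UM ⇒ S = (1/4, 3/4)
S = E + t·(F−E) with t = -1/2, so ES:SF = t:(1−t) = -1/2:3/2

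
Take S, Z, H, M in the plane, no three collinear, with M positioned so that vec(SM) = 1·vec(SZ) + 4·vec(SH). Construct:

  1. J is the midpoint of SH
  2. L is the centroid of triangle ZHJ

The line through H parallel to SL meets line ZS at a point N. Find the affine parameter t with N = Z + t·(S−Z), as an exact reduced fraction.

t = 5/3

Set S = (0, 0), Z = (1, 0), H = (0, 1), M = (1, 4); any affine frame gives the same invariant.
1. J is the midpoint of SH ⇒ J = (0, 1/2)
2. L is the centroid of triangle ZHJ ⇒ L = (1/3, 1/2)
through H parallel to SL: direction (1/3, 1/2); meets ZS at N = (-2/3, 0)
N = Z + t·(S−Z) with t = 5/3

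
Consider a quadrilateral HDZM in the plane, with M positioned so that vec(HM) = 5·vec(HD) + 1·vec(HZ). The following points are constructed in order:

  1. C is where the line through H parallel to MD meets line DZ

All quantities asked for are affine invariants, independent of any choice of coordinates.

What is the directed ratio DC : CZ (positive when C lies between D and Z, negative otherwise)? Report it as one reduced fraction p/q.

Set H = (0, 0), D = (1, 0), Z = (0, 1), M = (5, 1); any affine frame gives the same invariant.
1. C is where the line through H parallel to MD meets line DZ ⇒ C = (4/5, 1/5)
C = D + t·(Z−D) with t = 1/5, so DC:CZ = t:(1−t) = 1/5:4/5

DC:CZ = 1/4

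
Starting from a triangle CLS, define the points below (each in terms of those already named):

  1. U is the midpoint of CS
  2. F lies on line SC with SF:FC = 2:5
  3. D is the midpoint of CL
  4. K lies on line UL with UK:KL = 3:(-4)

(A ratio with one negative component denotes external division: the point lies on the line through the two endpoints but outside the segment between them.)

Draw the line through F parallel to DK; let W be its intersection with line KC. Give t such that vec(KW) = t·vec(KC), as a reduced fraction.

Assign C = (0, 0), L = (1, 0), S = (0, 1) — the answer is frame-independent, so this choice is without loss of generality.
1. U is the midpoint of CS ⇒ U = (0, 1/2)
2. F lies on line SC with SF:FC = 2:5 ⇒ F = (0, 5/7)
3. D is the midpoint of CL ⇒ D = (1/2, 0)
4. K lies on line UL with UK:KL = 3:(-4) ⇒ K = (-3, 2)
through F parallel to DK: direction (-7/2, 2); meets KC at W = (-15/2, 5)
W = K + t·(C−K) with t = -3/2

t = -3/2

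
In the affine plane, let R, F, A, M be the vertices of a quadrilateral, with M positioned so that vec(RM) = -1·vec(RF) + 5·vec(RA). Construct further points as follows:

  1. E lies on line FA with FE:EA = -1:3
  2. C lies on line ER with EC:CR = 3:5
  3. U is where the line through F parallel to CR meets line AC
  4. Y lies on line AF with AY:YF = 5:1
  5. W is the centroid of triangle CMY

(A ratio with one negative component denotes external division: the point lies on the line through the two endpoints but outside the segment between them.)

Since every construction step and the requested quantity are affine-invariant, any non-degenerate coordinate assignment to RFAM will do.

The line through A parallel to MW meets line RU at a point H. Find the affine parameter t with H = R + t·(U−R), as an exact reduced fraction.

Set R = (0, 0), F = (1, 0), A = (0, 1), M = (-1, 5); any affine frame gives the same invariant.
1. E lies on line FA with FE:EA = -1:3 ⇒ E = (3/2, -1/2)
2. C lies on line ER with EC:CR = 3:5 ⇒ C = (15/16, -5/16)
3. U is where the line through F parallel to CR meets line AC ⇒ U = (5/8, 1/8)
4. Y lies on line AF with AY:YF = 5:1 ⇒ Y = (5/6, 1/6)
5. W is the centroid of triangle CMY ⇒ W = (37/144, 233/144)
through A parallel to MW: direction (181/144, -487/144); meets RU at H = (905/2616, 181/2616)
H = R + t·(U−R) with t = 181/327

t = 181/327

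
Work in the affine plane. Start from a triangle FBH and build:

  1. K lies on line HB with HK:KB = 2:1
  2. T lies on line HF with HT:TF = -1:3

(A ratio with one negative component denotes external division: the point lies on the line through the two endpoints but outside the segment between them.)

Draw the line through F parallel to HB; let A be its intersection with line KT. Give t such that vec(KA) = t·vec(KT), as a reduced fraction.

Choose coordinates F = (0, 0), B = (1, 0), H = (0, 1).
1. K lies on line HB with HK:KB = 2:1 ⇒ K = (2/3, 1/3)
2. T lies on line HF with HT:TF = -1:3 ⇒ T = (0, 3/2)
through F parallel to HB: direction (1, -1); meets KT at A = (2, -2)
A = K + t·(T−K) with t = -2

t = -2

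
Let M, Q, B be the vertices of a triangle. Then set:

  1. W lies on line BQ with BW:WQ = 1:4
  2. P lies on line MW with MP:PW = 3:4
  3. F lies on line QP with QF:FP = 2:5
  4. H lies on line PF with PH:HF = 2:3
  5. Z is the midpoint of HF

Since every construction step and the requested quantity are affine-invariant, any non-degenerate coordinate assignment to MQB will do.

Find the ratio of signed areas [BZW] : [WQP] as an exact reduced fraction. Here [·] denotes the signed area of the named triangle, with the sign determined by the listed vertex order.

Choose coordinates M = (0, 0), Q = (1, 0), B = (0, 1).
1. W lies on line BQ with BW:WQ = 1:4 ⇒ W = (1/5, 4/5)
2. P lies on line MW with MP:PW = 3:4 ⇒ P = (3/35, 12/35)
3. F lies on line QP with QF:FP = 2:5 ⇒ F = (181/245, 24/245)
4. H lies on line PF with PH:HF = 2:3 ⇒ H = (17/49, 12/49)
5. Z is the midpoint of HF ⇒ Z = (19/35, 6/35)
2·[BZW] = 2/35, 2·[WQP] = -16/35
[BZW]:[WQP] = 2/35:-16/35 = -1/8

[BZW]:[WQP] = -1/8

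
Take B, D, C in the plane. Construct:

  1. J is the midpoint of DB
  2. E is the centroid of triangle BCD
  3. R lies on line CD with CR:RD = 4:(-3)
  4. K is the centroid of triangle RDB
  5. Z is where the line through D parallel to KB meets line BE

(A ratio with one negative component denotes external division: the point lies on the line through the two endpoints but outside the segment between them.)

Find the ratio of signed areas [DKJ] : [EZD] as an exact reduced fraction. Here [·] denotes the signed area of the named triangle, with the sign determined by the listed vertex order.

Work in coordinates with B = (0, 0), D = (1, 0), C = (0, 1).
1. J is the midpoint of DB ⇒ J = (1/2, 0)
2. E is the centroid of triangle BCD ⇒ E = (1/3, 1/3)
3. R lies on line CD with CR:RD = 4:(-3) ⇒ R = (4, -3)
4. K is the centroid of triangle RDB ⇒ K = (5/3, -1)
5. Z is where the line through D parallel to KB meets line BE ⇒ Z = (3/8, 3/8)
2·[DKJ] = -1/2, 2·[EZD] = -1/24
[DKJ]:[EZD] = -1/2:-1/24 = 12

[DKJ]:[EZD] = 12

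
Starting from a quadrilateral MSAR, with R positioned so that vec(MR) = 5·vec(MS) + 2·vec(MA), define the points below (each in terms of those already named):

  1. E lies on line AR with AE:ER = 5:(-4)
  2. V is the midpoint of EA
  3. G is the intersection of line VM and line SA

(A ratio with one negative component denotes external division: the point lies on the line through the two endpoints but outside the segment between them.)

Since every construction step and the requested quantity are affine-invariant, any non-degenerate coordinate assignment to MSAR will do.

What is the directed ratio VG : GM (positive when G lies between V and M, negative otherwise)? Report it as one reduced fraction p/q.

Assign M = (0, 0), S = (1, 0), A = (0, 1), R = (5, 2) — the answer is frame-independent, so this choice is without loss of generality.
1. E lies on line AR with AE:ER = 5:(-4) ⇒ E = (25, 6)
2. V is the midpoint of EA ⇒ V = (25/2, 7/2)
3. G is the intersection of line VM and line SA ⇒ G = (25/32, 7/32)
G = V + t·(M−V) with t = 15/16, so VG:GM = t:(1−t) = 15/16:1/16

VG:GM = 15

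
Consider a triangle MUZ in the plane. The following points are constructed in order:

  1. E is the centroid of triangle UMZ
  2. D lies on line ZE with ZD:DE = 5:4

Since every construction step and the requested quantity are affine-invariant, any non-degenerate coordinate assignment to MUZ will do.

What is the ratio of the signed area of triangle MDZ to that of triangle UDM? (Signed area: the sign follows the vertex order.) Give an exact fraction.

[MDZ]:[UDM] = 5/17

Set M = (0, 0), U = (1, 0), Z = (0, 1); any affine frame gives the same invariant.
1. E is the centroid of triangle UMZ ⇒ E = (1/3, 1/3)
2. D lies on line ZE with ZD:DE = 5:4 ⇒ D = (5/27, 17/27)
2·[MDZ] = 5/27, 2·[UDM] = 17/27
[MDZ]:[UDM] = 5/27:17/27 = 5/17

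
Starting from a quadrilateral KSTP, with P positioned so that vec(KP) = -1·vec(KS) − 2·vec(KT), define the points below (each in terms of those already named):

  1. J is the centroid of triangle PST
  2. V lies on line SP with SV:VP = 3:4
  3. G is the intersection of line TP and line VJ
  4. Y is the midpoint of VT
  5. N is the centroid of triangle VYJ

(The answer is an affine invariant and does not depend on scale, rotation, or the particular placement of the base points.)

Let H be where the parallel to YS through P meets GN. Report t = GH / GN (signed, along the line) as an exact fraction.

t = 36/11

Work in coordinates with K = (0, 0), S = (1, 0), T = (0, 1), P = (-1, -2).
1. J is the centroid of triangle PST ⇒ J = (0, -1/3)
2. V lies on line SP with SV:VP = 3:4 ⇒ V = (1/7, -6/7)
3. G is the intersection of line TP and line VJ ⇒ G = (-1/5, 2/5)
4. Y is the midpoint of VT ⇒ Y = (1/14, 1/14)
5. N is the centroid of triangle VYJ ⇒ N = (1/14, -47/126)
through P parallel to YS: direction (13/14, -1/14); meets GN at H = (53/77, -164/77)
H = G + t·(N−G) with t = 36/11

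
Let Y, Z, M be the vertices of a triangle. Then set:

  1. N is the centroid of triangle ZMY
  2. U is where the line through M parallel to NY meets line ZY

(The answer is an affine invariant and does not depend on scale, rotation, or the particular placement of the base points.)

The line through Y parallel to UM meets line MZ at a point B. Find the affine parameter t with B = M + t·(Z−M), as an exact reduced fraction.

Assign Y = (0, 0), Z = (1, 0), M = (0, 1) — the answer is frame-independent, so this choice is without loss of generality.
1. N is the centroid of triangle ZMY ⇒ N = (1/3, 1/3)
2. U is where the line through M parallel to NY meets line ZY ⇒ U = (-1, 0)
through Y parallel to UM: direction (1, 1); meets MZ at B = (1/2, 1/2)
B = M + t·(Z−M) with t = 1/2

t = 1/2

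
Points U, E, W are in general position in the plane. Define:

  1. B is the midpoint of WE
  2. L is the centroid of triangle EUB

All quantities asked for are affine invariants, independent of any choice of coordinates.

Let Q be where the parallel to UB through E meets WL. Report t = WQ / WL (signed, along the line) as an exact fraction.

t = 3/2

Work in coordinates with U = (0, 0), E = (1, 0), W = (0, 1).
1. B is the midpoint of WE ⇒ B = (1/2, 1/2)
2. L is the centroid of triangle EUB ⇒ L = (1/2, 1/6)
through E parallel to UB: direction (1/2, 1/2); meets WL at Q = (3/4, -1/4)
Q = W + t·(L−W) with t = 3/2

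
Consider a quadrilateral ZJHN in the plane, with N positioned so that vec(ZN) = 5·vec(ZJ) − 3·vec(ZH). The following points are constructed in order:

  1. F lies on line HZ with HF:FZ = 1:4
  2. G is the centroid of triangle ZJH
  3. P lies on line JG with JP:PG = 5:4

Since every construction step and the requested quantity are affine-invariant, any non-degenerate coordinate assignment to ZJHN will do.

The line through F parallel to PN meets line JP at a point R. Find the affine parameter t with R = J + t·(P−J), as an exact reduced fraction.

Work in coordinates with Z = (0, 0), J = (1, 0), H = (0, 1), N = (5, -3).
1. F lies on line HZ with HF:FZ = 1:4 ⇒ F = (0, 4/5)
2. G is the centroid of triangle ZJH ⇒ G = (1/3, 1/3)
3. P lies on line JG with JP:PG = 5:4 ⇒ P = (17/27, 5/27)
through F parallel to PN: direction (118/27, -86/27); meets JP at R = (59/45, -7/45)
R = J + t·(P−J) with t = -21/25

t = -21/25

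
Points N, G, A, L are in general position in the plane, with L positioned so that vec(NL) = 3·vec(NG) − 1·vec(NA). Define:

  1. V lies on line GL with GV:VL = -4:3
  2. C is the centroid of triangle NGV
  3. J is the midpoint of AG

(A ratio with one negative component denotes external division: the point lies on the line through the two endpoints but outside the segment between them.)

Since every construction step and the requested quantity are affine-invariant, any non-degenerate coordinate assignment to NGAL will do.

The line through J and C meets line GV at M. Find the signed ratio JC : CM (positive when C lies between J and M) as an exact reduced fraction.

JC:CM = -5/2

Work in coordinates with N = (0, 0), G = (1, 0), A = (0, 1), L = (3, -1).
1. V lies on line GL with GV:VL = -4:3 ⇒ V = (9, -4)
2. C is the centroid of triangle NGV ⇒ C = (10/3, -4/3)
3. J is the midpoint of AG ⇒ J = (1/2, 1/2)
line JC meets GV at M = (11/5, -3/5)
C = J + t·(M−J) with t = 5/3, so JC:CM = 5/3:-2/3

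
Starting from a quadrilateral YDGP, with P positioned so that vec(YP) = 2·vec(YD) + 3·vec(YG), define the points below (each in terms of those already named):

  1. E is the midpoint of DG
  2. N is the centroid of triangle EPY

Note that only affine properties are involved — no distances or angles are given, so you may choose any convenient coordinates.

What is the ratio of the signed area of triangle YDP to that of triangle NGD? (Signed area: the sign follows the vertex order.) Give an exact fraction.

[YDP]:[NGD] = 3

Choose coordinates Y = (0, 0), D = (1, 0), G = (0, 1), P = (2, 3).
1. E is the midpoint of DG ⇒ E = (1/2, 1/2)
2. N is the centroid of triangle EPY ⇒ N = (5/6, 7/6)
2·[YDP] = 3, 2·[NGD] = 1
[YDP]:[NGD] = 3:1 = 3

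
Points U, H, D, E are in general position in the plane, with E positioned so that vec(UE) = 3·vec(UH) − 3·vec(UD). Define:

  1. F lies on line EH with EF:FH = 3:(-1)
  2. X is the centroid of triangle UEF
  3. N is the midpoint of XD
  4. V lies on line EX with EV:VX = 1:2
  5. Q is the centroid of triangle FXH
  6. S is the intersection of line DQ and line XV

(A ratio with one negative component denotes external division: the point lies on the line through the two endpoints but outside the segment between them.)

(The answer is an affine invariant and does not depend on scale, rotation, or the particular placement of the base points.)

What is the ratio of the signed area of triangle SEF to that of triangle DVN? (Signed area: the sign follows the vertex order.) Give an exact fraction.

Set U = (0, 0), H = (1, 0), D = (0, 1), E = (3, -3); any affine frame gives the same invariant.
1. F lies on line EH with EF:FH = 3:(-1) ⇒ F = (0, 3/2)
2. X is the centroid of triangle UEF ⇒ X = (1, -1/2)
3. N is the midpoint of XD ⇒ N = (1/2, 1/4)
4. V lies on line EX with EV:VX = 1:2 ⇒ V = (7/3, -13/6)
5. Q is the centroid of triangle FXH ⇒ Q = (2/3, 1/3)
6. S is the intersection of line DQ and line XV ⇒ S = (-1, 2)
2·[SEF] = 3, 2·[DVN] = -1/6
[SEF]:[DVN] = 3:-1/6 = -18

[SEF]:[DVN] = -18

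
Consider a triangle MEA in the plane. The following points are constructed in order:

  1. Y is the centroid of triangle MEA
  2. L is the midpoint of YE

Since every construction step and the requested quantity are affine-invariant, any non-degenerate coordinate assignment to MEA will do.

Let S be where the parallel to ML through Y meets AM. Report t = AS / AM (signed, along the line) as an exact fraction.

Choose coordinates M = (0, 0), E = (1, 0), A = (0, 1).
1. Y is the centroid of triangle MEA ⇒ Y = (1/3, 1/3)
2. L is the midpoint of YE ⇒ L = (2/3, 1/6)
through Y parallel to ML: direction (2/3, 1/6); meets AM at S = (0, 1/4)
S = A + t·(M−A) with t = 3/4

t = 3/4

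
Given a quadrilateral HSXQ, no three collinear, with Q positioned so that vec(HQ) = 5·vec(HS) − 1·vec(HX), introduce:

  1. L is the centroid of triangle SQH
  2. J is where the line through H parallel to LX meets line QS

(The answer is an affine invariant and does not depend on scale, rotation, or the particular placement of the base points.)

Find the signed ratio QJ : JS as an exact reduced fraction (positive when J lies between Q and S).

Work in coordinates with H = (0, 0), S = (1, 0), X = (0, 1), Q = (5, -1).
1. L is the centroid of triangle SQH ⇒ L = (2, -1/3)
2. J is where the line through H parallel to LX meets line QS ⇒ J = (-3/5, 2/5)
J = Q + t·(S−Q) with t = 7/5, so QJ:JS = t:(1−t) = 7/5:-2/5

QJ:JS = -7/2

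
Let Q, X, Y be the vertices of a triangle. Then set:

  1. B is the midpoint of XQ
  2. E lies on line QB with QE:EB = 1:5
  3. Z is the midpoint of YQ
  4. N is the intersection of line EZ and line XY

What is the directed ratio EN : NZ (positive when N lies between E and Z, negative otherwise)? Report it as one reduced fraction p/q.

Choose coordinates Q = (0, 0), X = (1, 0), Y = (0, 1).
1. B is the midpoint of XQ ⇒ B = (1/2, 0)
2. E lies on line QB with QE:EB = 1:5 ⇒ E = (1/12, 0)
3. Z is the midpoint of YQ ⇒ Z = (0, 1/2)
4. N is the intersection of line EZ and line XY ⇒ N = (-1/10, 11/10)
N = E + t·(Z−E) with t = 11/5, so EN:NZ = t:(1−t) = 11/5:-6/5

EN:NZ = -11/6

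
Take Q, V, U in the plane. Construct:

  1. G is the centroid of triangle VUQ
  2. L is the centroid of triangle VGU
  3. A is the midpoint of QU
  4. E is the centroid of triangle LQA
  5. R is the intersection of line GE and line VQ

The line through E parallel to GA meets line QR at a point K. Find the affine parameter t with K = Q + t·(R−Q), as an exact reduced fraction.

t = -7/27

Choose coordinates Q = (0, 0), V = (1, 0), U = (0, 1).
1. G is the centroid of triangle VUQ ⇒ G = (1/3, 1/3)
2. L is the centroid of triangle VGU ⇒ L = (4/9, 4/9)
3. A is the midpoint of QU ⇒ A = (0, 1/2)
4. E is the centroid of triangle LQA ⇒ E = (4/27, 17/54)
5. R is the intersection of line GE and line VQ ⇒ R = (-3, 0)
through E parallel to GA: direction (-1/3, 1/6); meets QR at K = (7/9, 0)
K = Q + t·(R−Q) with t = -7/27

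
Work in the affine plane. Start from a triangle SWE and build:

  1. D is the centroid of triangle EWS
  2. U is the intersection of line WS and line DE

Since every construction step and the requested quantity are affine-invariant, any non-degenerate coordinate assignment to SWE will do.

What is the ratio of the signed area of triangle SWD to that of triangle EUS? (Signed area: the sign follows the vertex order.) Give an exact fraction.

Choose coordinates S = (0, 0), W = (1, 0), E = (0, 1).
1. D is the centroid of triangle EWS ⇒ D = (1/3, 1/3)
2. U is the intersection of line WS and line DE ⇒ U = (1/2, 0)
2·[SWD] = 1/3, 2·[EUS] = -1/2
[SWD]:[EUS] = 1/3:-1/2 = -2/3

[SWD]:[EUS] = -2/3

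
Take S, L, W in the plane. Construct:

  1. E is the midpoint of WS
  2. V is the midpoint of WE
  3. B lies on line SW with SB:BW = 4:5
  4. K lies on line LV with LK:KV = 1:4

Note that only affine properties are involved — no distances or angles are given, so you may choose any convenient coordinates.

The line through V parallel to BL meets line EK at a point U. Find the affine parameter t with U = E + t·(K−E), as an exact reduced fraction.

t = 45

Set S = (0, 0), L = (1, 0), W = (0, 1); any affine frame gives the same invariant.
1. E is the midpoint of WS ⇒ E = (0, 1/2)
2. V is the midpoint of WE ⇒ V = (0, 3/4)
3. B lies on line SW with SB:BW = 4:5 ⇒ B = (0, 4/9)
4. K lies on line LV with LK:KV = 1:4 ⇒ K = (4/5, 3/20)
through V parallel to BL: direction (1, -4/9); meets EK at U = (36, -61/4)
U = E + t·(K−E) with t = 45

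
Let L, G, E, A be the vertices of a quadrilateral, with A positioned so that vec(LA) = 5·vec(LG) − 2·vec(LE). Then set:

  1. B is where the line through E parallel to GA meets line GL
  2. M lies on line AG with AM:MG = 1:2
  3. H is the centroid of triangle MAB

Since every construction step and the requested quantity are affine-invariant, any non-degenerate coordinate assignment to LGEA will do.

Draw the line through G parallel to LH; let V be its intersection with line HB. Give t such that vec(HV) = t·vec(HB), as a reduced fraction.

t = 1/2

Work in coordinates with L = (0, 0), G = (1, 0), E = (0, 1), A = (5, -2).
1. B is where the line through E parallel to GA meets line GL ⇒ B = (2, 0)
2. M lies on line AG with AM:MG = 1:2 ⇒ M = (11/3, -4/3)
3. H is the centroid of triangle MAB ⇒ H = (32/9, -10/9)
through G parallel to LH: direction (32/9, -10/9); meets HB at V = (25/9, -5/9)
V = H + t·(B−H) with t = 1/2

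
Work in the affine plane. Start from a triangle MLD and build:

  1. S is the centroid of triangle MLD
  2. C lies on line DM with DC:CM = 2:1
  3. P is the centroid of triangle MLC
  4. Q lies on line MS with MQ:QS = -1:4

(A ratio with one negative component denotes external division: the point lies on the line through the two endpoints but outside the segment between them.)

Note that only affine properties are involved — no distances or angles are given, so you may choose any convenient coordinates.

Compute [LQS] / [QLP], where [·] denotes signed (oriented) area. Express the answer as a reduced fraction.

Set M = (0, 0), L = (1, 0), D = (0, 1); any affine frame gives the same invariant.
1. S is the centroid of triangle MLD ⇒ S = (1/3, 1/3)
2. C lies on line DM with DC:CM = 2:1 ⇒ C = (0, 1/3)
3. P is the centroid of triangle MLC ⇒ P = (1/3, 1/9)
4. Q lies on line MS with MQ:QS = -1:4 ⇒ Q = (-1/9, -1/9)
2·[LQS] = -4/9, 2·[QLP] = 16/81
[LQS]:[QLP] = -4/9:16/81 = -9/4

[LQS]:[QLP] = -9/4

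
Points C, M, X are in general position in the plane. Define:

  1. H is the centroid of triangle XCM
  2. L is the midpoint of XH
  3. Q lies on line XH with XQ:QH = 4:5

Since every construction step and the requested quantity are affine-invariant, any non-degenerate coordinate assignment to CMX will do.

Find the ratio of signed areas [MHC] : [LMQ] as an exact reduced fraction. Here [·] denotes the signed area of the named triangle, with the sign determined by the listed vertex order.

[MHC]:[LMQ] = 18

Work in coordinates with C = (0, 0), M = (1, 0), X = (0, 1).
1. H is the centroid of triangle XCM ⇒ H = (1/3, 1/3)
2. L is the midpoint of XH ⇒ L = (1/6, 2/3)
3. Q lies on line XH with XQ:QH = 4:5 ⇒ Q = (4/27, 19/27)
2·[MHC] = 1/3, 2·[LMQ] = 1/54
[MHC]:[LMQ] = 1/3:1/54 = 18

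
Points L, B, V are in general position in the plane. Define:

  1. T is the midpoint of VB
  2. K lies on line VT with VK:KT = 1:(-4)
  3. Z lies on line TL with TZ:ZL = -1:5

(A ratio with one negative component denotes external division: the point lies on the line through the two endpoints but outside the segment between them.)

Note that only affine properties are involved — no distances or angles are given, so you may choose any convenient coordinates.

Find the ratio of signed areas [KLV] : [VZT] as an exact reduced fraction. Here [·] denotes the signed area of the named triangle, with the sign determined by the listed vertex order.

[KLV]:[VZT] = -4/3

Set L = (0, 0), B = (1, 0), V = (0, 1); any affine frame gives the same invariant.
1. T is the midpoint of VB ⇒ T = (1/2, 1/2)
2. K lies on line VT with VK:KT = 1:(-4) ⇒ K = (-1/6, 7/6)
3. Z lies on line TL with TZ:ZL = -1:5 ⇒ Z = (5/8, 5/8)
2·[KLV] = 1/6, 2·[VZT] = -1/8
[KLV]:[VZT] = 1/6:-1/8 = -4/3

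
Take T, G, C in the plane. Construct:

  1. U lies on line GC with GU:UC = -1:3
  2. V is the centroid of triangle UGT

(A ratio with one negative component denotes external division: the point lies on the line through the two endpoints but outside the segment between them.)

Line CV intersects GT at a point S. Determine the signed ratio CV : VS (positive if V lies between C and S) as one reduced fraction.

Choose coordinates T = (0, 0), G = (1, 0), C = (0, 1).
1. U lies on line GC with GU:UC = -1:3 ⇒ U = (3/2, -1/2)
2. V is the centroid of triangle UGT ⇒ V = (5/6, -1/6)
line CV meets GT at S = (5/7, 0)
V = C + t·(S−C) with t = 7/6, so CV:VS = 7/6:-1/6

CV:VS = -7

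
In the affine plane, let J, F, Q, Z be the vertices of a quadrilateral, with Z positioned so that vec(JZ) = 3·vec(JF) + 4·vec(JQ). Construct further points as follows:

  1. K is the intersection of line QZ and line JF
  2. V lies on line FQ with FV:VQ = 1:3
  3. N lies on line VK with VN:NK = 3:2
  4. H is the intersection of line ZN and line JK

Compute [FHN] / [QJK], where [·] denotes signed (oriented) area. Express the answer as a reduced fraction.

Choose coordinates J = (0, 0), F = (1, 0), Q = (0, 1), Z = (3, 4).
1. K is the intersection of line QZ and line JF ⇒ K = (-1, 0)
2. V lies on line FQ with FV:VQ = 1:3 ⇒ V = (3/4, 1/4)
3. N lies on line VK with VN:NK = 3:2 ⇒ N = (-3/10, 1/10)
4. H is the intersection of line ZN and line JK ⇒ H = (-5/13, 0)
2·[FHN] = -9/65, 2·[QJK] = -1
[FHN]:[QJK] = -9/65:-1 = 9/65

[FHN]:[QJK] = 9/65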